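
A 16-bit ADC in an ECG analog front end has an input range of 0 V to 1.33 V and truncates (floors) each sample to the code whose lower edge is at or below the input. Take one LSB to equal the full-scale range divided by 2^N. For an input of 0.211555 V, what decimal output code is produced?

10424

V_FS = 1.33 V. LSB = 1.33 V / 2^16 ≈ 20.29 µV.
code = ⌊(V_in − V_min)/LSB⌋ = ⌊(V_in − V_min) × 2^16 / range⌋
     = ⌊(0.211555 − (0)) × 65536 / 1.33⌋ = ⌊0.211555 × 65536/1.33⌋
     = ⌊10424.412⌋ = 10424.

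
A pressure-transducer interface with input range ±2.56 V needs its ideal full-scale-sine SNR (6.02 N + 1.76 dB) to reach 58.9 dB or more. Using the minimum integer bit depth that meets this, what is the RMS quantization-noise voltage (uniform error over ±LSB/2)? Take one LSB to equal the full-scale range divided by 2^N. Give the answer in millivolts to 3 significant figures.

Span: 2.56 V − (-2.56 V) = 5.12 V.
6.02 N + 1.76 ≥ 58.9 gives N ≥ 9.492, so the minimum integer is 10.
One LSB is 5.12 V / 1024 = 5.0000 mV.
RMS noise = LSB/√12 = 1.44 mV.

1.44 mV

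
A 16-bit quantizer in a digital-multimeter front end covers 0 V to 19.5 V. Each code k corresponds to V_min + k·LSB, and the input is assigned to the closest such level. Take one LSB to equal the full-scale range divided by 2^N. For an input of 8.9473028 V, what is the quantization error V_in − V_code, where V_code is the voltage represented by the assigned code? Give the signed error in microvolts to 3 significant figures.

V_FS = 19.5 V. LSB = 19.5 V / 2^16 ≈ 297.5 µV.
(V_in − V_min)/LSB = (8.9473028 − (0)) × 65536/19.5 = 30070.2788 → nearest code k = 30070.
V_code = V_min + k × range/2^16 = 0 + 30070 × 19.5/65536 = 8.9472198486 V.
Error = V_in − V_code = 8.9473028 − (8.9472198486) = +83.0 µV.

+83.0 µV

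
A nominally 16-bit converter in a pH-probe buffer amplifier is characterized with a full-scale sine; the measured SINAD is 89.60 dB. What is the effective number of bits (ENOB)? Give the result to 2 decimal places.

14.59 bits

ENOB = (89.60 − 1.76)/6.02 = 14.5914 bits.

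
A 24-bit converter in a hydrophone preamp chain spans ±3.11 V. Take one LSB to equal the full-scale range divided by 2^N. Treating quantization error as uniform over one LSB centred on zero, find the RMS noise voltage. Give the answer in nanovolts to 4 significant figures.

The full-scale span is 3.11 − (-3.11) = 6.22 V.
LSB = 6.22 V / 2^24 = 370.741 nV.
σ_q = LSB/√12 = 370.741 nV/3.4641 = 107.0 nV.

107.0 nV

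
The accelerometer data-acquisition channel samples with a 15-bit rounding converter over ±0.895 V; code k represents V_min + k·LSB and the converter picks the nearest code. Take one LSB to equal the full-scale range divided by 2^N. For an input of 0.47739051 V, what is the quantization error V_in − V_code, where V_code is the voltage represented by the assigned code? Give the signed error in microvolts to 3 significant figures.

+9.83 µV

Span: 0.895 V − (-0.895 V) = 1.79 V. LSB = 1.79 V / 2^15 ≈ 54.63 µV.
(0.47739051 − (-0.895)) / LSB = 1.37239051 × 32768/1.79 = 25123.1800. Nearest integer: k = 25123.
V_code = V_min + k × range/2^15 = -0.895 + 25123 × 1.79/32768 = 0.47738067627 V.
e = 0.47739051 − (0.47738067627) = +9.83 µV.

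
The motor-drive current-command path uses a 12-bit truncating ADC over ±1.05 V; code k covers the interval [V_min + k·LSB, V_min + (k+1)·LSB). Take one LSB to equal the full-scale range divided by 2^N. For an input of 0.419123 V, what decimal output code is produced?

Range = 1.05 − (-1.05) = 2.1 V. LSB = 2.1 V / 2^12 ≈ 0.5127 mV.
(V_in − V_min) × 2^12/range = (0.419123 − (-1.05)) × 4096/2.1 = 2865.489.
Floor → code = 2865.

2865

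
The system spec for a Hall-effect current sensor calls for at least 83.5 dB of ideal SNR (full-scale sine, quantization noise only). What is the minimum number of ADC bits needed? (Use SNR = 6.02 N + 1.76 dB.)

N ≥ (83.5 − 1.76)/6.02 = 13.578 → N_min = 14.

14 bits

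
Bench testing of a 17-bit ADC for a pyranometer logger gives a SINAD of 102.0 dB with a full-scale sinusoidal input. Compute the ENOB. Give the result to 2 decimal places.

16.65 bits

(102.0 − 1.76) / 6.02 = 100.24/6.02 = 16.6512 effective bits.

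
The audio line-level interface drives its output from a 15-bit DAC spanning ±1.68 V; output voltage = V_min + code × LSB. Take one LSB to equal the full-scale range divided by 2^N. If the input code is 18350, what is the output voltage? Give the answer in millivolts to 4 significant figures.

Span: 1.68 V − (-1.68 V) = 3.36 V. LSB = 3.36 V / 2^15.
V_out = V_min + code × LSB = -1.68 V + 18350 × 3.36 V / 32768
      = -1.68 + 1.88159 = 0.201592 V.

201.6 mV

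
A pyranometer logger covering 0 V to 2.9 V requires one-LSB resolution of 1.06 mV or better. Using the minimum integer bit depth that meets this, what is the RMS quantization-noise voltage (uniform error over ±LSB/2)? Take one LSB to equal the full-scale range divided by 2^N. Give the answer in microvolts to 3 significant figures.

Span = 2.9 V.
2.9 V / 1.06 mV = 2736. Since 2^11 = 2048 and 2^12 = 4096, N = 12.
Step size = 2.9/4096 V = 0.70801 mV.
σ_q = LSB/√12 = 0.70801 mV/3.4641 = 204 µV.

204 µV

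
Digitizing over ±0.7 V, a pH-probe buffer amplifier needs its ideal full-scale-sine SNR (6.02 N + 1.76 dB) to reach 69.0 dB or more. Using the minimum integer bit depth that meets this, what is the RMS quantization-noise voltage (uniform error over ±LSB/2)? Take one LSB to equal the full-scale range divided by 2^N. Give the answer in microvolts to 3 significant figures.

98.7 µV

The full-scale span is 0.7 − (-0.7) = 1.4 V.
Solving 6.02 N ≥ 69.0 − 1.76: N ≥ 11.169. Round up → N = 12.
LSB = 1.4 V ÷ 2^12 = 1.4/4096 V = 341.80 µV.
σ_q = LSB/√12 = 341.80 µV/3.4641 = 98.7 µV.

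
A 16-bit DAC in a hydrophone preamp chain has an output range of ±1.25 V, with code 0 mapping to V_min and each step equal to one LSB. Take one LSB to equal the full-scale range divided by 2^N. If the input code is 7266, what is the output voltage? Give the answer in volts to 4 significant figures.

The full-scale span is 1.25 − (-1.25) = 2.5 V. LSB = 2.5 V / 2^16.
V_out = V_min + code × LSB = -1.25 V + 7266 × 2.5 V / 65536
      = -1.25 + 0.277176 = -0.972824 V.

-0.9728 V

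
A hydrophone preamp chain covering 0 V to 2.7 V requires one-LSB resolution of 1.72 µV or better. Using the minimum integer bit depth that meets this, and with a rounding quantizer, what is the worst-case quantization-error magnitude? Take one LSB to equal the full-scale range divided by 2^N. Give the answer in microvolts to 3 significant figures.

Range is 2.7 V.
Levels needed ≥ 2.7/1.72 µV = 1.570e6. 2^21 = 2097152 suffices, so N_min = 21.
Step size = 2.7/2097152 V = 1.2875 µV.
|e|_max = LSB/2 = 0.644 µV.

0.644 µV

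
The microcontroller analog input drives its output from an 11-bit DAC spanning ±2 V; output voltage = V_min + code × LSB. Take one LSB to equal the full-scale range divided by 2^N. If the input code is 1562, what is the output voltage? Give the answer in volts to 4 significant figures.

Span: 2 V − (-2 V) = 4 V. LSB = 4 V / 2^11.
V_out = -2 + 1562 × (4/2048) V
      = -2 V + 3.05078 V = 1.05078 V.

1.051 V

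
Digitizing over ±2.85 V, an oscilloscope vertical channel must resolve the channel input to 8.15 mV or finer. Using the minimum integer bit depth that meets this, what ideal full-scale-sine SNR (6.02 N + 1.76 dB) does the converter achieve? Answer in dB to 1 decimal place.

The full-scale span is 2.85 − (-2.85) = 5.7 V.
Need 2^N ≥ 5.7 V / 8.15 mV = 699.4 → N_min = 10.
6.02(10) + 1.76 = 61.96 dB.

62.0 dB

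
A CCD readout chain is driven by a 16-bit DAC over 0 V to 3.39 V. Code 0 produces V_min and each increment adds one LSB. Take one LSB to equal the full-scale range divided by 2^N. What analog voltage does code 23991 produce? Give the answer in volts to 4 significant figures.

V_FS = 3.39 V. LSB = 3.39 V / 2^16.
V_out = 0 + 23991 × (3.39/65536) V
      = 0 + 1.24099 = 1.24099 V.

1.241 V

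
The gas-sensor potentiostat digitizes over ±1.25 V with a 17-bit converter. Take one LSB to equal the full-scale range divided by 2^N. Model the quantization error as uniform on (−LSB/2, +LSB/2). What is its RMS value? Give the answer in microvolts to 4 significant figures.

The full-scale span is 1.25 − (-1.25) = 2.5 V.
LSB = 2.5 V / 2^17 = 19.0735 µV.
RMS of a uniform error over width LSB is LSB/√12 = 5.506 µV.

5.506 µV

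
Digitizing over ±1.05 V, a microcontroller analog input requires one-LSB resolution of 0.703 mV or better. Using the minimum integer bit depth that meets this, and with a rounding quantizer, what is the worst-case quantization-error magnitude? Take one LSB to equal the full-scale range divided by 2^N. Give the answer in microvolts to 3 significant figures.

Full-scale range = 1.05 V − (-1.05 V) = 2.1 V.
2.1 V / 0.703 mV = 2987. Since 2^11 = 2048 and 2^12 = 4096, N = 12.
LSB = 2.1 V ÷ 2^12 = 2.1/4096 V = 0.51270 mV.
Max error for round-to-nearest is LSB/2 = 256 µV.

256 µV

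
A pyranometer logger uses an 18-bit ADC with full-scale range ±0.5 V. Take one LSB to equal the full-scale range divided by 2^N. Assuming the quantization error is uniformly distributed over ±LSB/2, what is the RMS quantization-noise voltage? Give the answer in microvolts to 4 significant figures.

The full-scale span is 0.5 − (-0.5) = 1 V.
Step size = 1/262144 V = 3.81470 µV.
RMS of a uniform error over width LSB is LSB/√12 = 1.101 µV.

1.101 µV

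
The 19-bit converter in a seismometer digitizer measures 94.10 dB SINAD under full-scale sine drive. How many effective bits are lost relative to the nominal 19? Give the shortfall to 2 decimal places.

N_eff = (94.10 − 1.76)/6.02 = 15.3389 bits.
19 − 15.3389 = 3.66 bits below nominal.

3.66 bits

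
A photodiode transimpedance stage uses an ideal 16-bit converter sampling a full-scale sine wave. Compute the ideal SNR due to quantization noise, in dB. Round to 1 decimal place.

SNR = 6.02·16 + 1.76 = 98.08 dB.

98.1 dB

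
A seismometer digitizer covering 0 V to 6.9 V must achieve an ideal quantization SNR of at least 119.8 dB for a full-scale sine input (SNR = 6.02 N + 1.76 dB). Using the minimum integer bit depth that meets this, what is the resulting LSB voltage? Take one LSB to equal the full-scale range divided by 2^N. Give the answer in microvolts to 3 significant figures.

Range is 6.9 V.
Required N = ⌈(119.8 − 1.76)/6.02⌉ = ⌈19.608⌉ = 20.
One LSB is 6.9 V / 1048576 = 6.58 µV.

6.58 µV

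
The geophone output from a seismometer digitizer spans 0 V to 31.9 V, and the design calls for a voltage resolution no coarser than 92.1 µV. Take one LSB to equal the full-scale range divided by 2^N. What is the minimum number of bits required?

19 bits

Full-scale range = 31.9 V.
Levels needed ≥ 31.9/92.1 µV = 346400. 2^19 = 524288 suffices, so N_min = 19.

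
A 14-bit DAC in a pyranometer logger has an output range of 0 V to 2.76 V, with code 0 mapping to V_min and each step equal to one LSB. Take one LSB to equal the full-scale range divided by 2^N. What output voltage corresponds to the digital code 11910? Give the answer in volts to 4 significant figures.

2.006 V

Range is 2.76 V. LSB = 2.76 V / 2^14.
V_out = 0 + 11910 × (2.76/16384) V
      = 0 + 2.00632 = 2.00632 V.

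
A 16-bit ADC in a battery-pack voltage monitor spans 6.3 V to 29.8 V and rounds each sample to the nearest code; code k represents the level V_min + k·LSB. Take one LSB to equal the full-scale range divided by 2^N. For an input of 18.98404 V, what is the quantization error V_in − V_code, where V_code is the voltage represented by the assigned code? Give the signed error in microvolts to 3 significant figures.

Full-scale range = 29.8 V − (6.3 V) = 23.5 V. LSB = 23.5 V / 2^16 ≈ 358.6 µV.
Position in LSBs: (18.98404 − (6.3)) × 65536/23.5 = 35372.8190; rounding gives k = 35373.
V_code = 6.3 + (35373/65536) × 23.5 = 18.984104919 V.
e = 18.98404 − (18.984104919) = −64.9 µV.

−64.9 µV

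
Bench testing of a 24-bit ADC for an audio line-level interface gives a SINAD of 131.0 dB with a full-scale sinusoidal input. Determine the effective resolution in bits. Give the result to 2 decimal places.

21.47 bits

ENOB = (SINAD − 1.76) / 6.02 = (131.0 − 1.76) / 6.02 = 129.24 / 6.02 = 21.4684.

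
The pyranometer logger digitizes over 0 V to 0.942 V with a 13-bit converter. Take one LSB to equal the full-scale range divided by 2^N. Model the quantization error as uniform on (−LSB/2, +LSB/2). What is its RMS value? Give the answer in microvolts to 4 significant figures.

V_FS = 0.942 V.
LSB = 0.942 V / 2^13 = 114.990 µV.
RMS of a uniform error over width LSB is LSB/√12 = 33.19 µV.

33.19 µV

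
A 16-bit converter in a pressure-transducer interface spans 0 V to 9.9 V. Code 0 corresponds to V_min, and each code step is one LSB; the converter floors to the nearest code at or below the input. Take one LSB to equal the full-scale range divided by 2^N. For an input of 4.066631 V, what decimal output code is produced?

26920

Range is 9.9 V. LSB = 9.9 V / 2^16 ≈ 151.1 µV.
V_in − V_min = 4.066631 − (0) = 4.066631 V.
Divide by LSB: 4.066631 × 65536/9.9 = 26920.2757.
Truncating gives code 26920.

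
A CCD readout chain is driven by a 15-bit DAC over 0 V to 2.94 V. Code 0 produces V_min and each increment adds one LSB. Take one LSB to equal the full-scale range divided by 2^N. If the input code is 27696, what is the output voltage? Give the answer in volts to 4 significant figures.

2.485 V

Full-scale range = 2.94 V. LSB = 2.94 V / 2^15.
Output = V_min + (27696/32768) × range = 0 + 0.845215 × 2.94 V
      = 0 V + 2.48493 V = 2.48493 V.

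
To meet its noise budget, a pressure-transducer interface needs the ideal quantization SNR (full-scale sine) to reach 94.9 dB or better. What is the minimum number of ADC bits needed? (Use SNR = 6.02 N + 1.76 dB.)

16 bits

N ≥ (94.9 − 1.76)/6.02 = 15.472 → N_min = 16.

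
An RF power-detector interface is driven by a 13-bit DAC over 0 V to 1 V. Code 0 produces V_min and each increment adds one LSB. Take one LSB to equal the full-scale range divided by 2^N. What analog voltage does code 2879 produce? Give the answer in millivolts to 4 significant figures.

351.4 mV

Full-scale range = 1 V. LSB = 1 V / 2^13.
V_out = V_min + code × LSB = 0 V + 2879 × 1 V / 8192
      = 0 + 0.351440 = 0.351440 V.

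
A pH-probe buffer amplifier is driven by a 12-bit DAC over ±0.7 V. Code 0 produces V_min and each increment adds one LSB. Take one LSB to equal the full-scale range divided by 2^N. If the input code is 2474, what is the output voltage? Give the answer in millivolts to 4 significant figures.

Range = 0.7 − (-0.7) = 1.4 V. LSB = 1.4 V / 2^12.
V_out = V_min + code × LSB = -0.7 V + 2474 × 1.4 V / 4096
      = -0.7 + 0.845605 = 0.145605 V.

145.6 mV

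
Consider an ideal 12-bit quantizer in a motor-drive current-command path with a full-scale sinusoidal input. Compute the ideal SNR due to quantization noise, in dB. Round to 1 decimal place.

For an ideal N-bit converter with full-scale sine input, SNR = 6.02 N + 1.76 dB. SNR = 6.02 × 12 + 1.76 = 72.24 + 1.76 = 74.00 dB.

74.0 dB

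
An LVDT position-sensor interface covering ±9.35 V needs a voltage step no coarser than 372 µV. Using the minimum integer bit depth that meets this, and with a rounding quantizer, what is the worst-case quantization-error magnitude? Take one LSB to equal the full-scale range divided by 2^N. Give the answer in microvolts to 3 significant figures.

143 µV

Full-scale range = 9.35 V − (-9.35 V) = 18.7 V.
18.7 V / 372 µV = 50270. Since 2^15 = 32768 and 2^16 = 65536, N = 16.
LSB = 18.7 V / 2^16 = 285.34 µV.
|e|_max = LSB/2 = 143 µV.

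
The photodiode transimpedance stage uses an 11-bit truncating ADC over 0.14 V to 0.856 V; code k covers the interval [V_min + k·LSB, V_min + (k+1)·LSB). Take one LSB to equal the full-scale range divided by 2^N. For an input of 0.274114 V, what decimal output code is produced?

Range = 0.856 − (0.14) = 0.716 V. LSB = 0.716 V / 2^11 ≈ 349.6 µV.
(V_in − V_min) × 2^11/range = (0.274114 − (0.14)) × 2048/0.716 = 383.611.
Floor → code = 383.

383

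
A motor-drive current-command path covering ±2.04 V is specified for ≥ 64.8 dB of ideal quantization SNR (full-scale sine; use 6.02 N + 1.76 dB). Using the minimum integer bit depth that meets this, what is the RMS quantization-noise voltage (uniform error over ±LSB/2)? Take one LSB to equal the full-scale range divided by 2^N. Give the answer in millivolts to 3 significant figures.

Range = 2.04 − (-2.04) = 4.08 V.
N ≥ (64.8 − 1.76)/6.02 = 10.472 → N_min = 11.
LSB = 4.08 V ÷ 2^11 = 4.08/2048 V = 1.9922 mV.
V_rms = LSB/√12 = 0.575 mV.

0.575 mV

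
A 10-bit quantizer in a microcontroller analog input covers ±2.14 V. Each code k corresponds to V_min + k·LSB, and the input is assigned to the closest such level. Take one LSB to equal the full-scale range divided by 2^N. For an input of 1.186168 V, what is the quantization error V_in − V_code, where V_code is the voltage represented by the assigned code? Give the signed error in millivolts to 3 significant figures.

Span: 2.14 V − (-2.14 V) = 4.28 V. LSB = 4.28 V / 2^10 ≈ 4.180 mV.
(1.186168 − (-2.14)) / LSB = 3.326168 × 1024/4.28 = 795.7935. Nearest integer: k = 796.
V_code = -2.14 + (796/1024) × 4.28 = 1.187031250 V.
Error = V_in − V_code = 1.186168 − (1.187031250) = −0.863 mV.

−0.863 mV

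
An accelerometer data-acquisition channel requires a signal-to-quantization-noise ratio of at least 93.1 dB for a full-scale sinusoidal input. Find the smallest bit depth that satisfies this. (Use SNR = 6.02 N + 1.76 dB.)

6.02 N + 1.76 ≥ 93.1 gives N ≥ 15.173, so the minimum integer is 16.

16 bits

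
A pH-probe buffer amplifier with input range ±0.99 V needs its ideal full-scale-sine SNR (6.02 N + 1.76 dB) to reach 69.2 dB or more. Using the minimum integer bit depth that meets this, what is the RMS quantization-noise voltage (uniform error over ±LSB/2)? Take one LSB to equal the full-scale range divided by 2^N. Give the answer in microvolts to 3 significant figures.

Range = 0.99 − (-0.99) = 1.98 V.
Solving 6.02 N ≥ 69.2 − 1.76: N ≥ 11.203. Round up → N = 12.
Step size = 1.98/4096 V = 483.40 µV.
σ_q = LSB/√12 = 483.40 µV/3.4641 = 140 µV.

140 µV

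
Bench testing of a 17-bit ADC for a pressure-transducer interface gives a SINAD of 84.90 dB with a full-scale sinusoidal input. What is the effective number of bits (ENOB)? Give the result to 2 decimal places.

13.81 bits

ENOB = (84.90 − 1.76)/6.02 = 13.8106 bits.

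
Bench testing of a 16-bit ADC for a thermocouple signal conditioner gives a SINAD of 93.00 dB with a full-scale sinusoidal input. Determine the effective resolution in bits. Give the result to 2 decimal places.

ENOB = (SINAD − 1.76) / 6.02 = (93.00 − 1.76) / 6.02 = 91.24 / 6.02 = 15.1561.

15.16 bits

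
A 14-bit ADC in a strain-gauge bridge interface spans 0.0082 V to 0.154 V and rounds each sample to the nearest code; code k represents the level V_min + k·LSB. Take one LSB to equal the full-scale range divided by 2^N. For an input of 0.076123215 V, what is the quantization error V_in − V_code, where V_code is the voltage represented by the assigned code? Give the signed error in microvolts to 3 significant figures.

−2.29 µV

The full-scale span is 0.154 − (0.0082) = 0.1458 V. LSB = 0.1458 V / 2^14 ≈ 8.899 µV.
(V_in − V_min)/LSB = (0.076123215 − (0.0082)) × 16384/0.1458 = 7632.7432 → nearest code k = 7633.
V_code = V_min + k × range/2^14 = 0.0082 + 7633 × 0.1458/16384 = 0.076125500488 V.
V_in − V_code = 0.076123215 − (0.076125500488) = −2.29 µV.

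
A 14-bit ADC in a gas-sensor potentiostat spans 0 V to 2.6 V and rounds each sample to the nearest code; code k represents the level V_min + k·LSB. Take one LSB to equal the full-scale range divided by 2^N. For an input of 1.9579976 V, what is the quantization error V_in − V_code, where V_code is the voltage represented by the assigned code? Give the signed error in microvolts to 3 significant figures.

+63.0 µV

Full-scale range = 2.6 V. LSB = 2.6 V / 2^14 ≈ 158.7 µV.
(V_in − V_min)/LSB = (1.9579976 − (0)) × 16384/2.6 = 12338.3972 → nearest code k = 12338.
Reconstructed level: 0 + 12338 × 2.6/16384 V = 1.9579345703 V.
Error = V_in − V_code = 1.9579976 − (1.9579345703) = +63.0 µV.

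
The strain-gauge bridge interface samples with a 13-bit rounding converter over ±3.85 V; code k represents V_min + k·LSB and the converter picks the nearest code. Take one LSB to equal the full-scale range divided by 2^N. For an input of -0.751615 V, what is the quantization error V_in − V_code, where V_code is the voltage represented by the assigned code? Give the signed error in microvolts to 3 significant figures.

Full-scale range = 3.85 V − (-3.85 V) = 7.7 V. LSB = 7.7 V / 2^13 ≈ 0.9399 mV.
(V_in − V_min)/LSB = (-0.751615 − (-3.85)) × 8192/7.7 = 3296.3597 → nearest code k = 3296.
V_code = V_min + k × range/2^13 = -3.85 + 3296 × 7.7/8192 = -0.7519531250 V.
V_in − V_code = -0.751615 − (-0.7519531250) = +338 µV.

+338 µV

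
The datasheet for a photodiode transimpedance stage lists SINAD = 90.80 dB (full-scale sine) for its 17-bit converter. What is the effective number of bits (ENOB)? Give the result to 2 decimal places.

ENOB = (SINAD − 1.76) / 6.02 = (90.80 − 1.76) / 6.02 = 89.04 / 6.02 = 14.7907.

14.79 bits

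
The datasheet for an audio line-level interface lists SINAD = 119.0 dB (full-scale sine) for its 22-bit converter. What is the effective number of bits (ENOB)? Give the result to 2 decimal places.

ENOB = (119.0 − 1.76)/6.02 = 19.4751 bits.

19.48 bits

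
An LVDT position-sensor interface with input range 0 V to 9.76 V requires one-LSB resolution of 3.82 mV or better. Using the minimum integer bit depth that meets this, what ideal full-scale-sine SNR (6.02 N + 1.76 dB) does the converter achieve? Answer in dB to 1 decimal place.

74.0 dB

Range is 9.76 V.
Need 2^N ≥ 9.76 V / 3.82 mV = 2555 → N_min = 12.
SNR = 6.02 × 12 + 1.76 = 74.00 dB.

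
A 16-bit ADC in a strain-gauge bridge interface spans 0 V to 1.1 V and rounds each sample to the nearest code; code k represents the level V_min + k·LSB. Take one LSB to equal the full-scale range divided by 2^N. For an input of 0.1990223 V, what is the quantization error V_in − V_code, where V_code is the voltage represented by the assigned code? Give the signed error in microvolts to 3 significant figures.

+6.49 µV

Span = 1.1 V. LSB = 1.1 V / 2^16 ≈ 16.78 µV.
(0.1990223 − (0)) / LSB = 0.1990223 × 65536/1.1 = 11857.3868. Nearest integer: k = 11857.
V_code = V_min + k × range/2^16 = 0 + 11857 × 1.1/65536 = 0.19901580811 V.
Error = V_in − V_code = 0.1990223 − (0.19901580811) = +6.49 µV.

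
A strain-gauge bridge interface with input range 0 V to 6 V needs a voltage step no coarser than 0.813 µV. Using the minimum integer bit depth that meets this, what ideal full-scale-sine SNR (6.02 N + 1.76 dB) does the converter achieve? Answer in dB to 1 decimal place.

V_FS = 6 V.
Required number of levels: 6/0.813 µV = 7.3801e6; smallest N with 2^N ≥ that is 23.
SNR = 6.02 × 23 + 1.76 = 140.22 dB.

140.2 dB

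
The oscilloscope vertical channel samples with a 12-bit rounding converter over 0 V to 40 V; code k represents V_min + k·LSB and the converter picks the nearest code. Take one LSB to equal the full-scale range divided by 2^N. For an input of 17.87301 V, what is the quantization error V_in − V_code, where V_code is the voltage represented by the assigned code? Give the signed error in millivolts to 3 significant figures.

+1.92 mV

Span = 40 V. LSB = 40 V / 2^12 ≈ 9.766 mV.
Position in LSBs: (17.87301 − (0)) × 4096/40 = 1830.1962; rounding gives k = 1830.
V_code = 0 + (1830/4096) × 40 = 17.87109375 V.
e = 17.87301 − (17.87109375) = +1.92 mV.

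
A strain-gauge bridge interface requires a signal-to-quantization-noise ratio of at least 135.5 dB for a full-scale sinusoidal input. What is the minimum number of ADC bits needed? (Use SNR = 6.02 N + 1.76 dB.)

N ≥ (135.5 − 1.76)/6.02 = 22.216 → N_min = 23.

23 bits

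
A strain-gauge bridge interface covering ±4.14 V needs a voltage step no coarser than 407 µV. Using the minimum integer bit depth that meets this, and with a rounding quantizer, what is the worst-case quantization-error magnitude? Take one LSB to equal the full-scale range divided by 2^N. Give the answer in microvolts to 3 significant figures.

The full-scale span is 4.14 − (-4.14) = 8.28 V.
Need 2^N ≥ 8.28 V / 407 µV = 20340 → N_min = 15.
Step size = 8.28/32768 V = 252.69 µV.
Half an LSB is 126 µV.

126 µV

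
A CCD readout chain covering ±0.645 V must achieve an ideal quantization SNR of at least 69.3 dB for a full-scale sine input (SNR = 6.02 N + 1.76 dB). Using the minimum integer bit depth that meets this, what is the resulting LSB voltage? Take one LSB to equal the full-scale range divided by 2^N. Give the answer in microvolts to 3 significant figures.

Full-scale range = 0.645 V − (-0.645 V) = 1.29 V.
N ≥ (69.3 − 1.76)/6.02 = 11.219 → N_min = 12.
Step size = 1.29/4096 V = 315 µV.

315 µV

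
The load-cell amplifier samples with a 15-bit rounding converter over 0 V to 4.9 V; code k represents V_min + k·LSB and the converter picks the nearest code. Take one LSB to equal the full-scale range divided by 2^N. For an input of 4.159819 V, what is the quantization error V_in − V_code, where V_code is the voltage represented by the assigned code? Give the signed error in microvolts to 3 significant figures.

+22.9 µV

Range is 4.9 V. LSB = 4.9 V / 2^15 ≈ 149.5 µV.
Position in LSBs: (4.159819 − (0)) × 32768/4.9 = 27818.1529; rounding gives k = 27818.
Reconstructed level: 0 + 27818 × 4.9/32768 V = 4.1597961426 V.
Error = V_in − V_code = 4.159819 − (4.1597961426) = +22.9 µV.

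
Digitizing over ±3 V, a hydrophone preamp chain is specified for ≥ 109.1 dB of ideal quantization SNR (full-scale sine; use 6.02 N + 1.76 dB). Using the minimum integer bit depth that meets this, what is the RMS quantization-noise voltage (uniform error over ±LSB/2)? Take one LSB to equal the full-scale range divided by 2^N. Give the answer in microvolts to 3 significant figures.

Full-scale range = 3 V − (-3 V) = 6 V.
6.02 N + 1.76 ≥ 109.1 gives N ≥ 17.831, so the minimum integer is 18.
LSB = 6 V / 2^18 = 22.888 µV.
V_rms = LSB/√12 = 6.61 µV.

6.61 µV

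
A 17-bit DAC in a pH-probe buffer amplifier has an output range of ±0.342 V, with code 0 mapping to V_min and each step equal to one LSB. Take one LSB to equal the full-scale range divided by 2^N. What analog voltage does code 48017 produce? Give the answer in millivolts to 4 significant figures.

Full-scale range = 0.342 V − (-0.342 V) = 0.684 V. LSB = 0.684 V / 2^17.
Output = V_min + (48017/131072) × range = -0.342 + 0.366341 × 0.684 V
      = -0.342 V + 0.250577 V = -0.0914230 V.

-91.42 mV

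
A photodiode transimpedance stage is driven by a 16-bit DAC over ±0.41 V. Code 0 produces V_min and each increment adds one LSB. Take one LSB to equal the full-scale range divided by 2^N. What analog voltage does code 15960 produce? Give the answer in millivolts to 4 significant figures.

The full-scale span is 0.41 − (-0.41) = 0.82 V. LSB = 0.82 V / 2^16.
Output = V_min + (15960/65536) × range = -0.41 + 0.243530 × 0.82 V
      = -0.41 V + 0.199695 V = -0.210305 V.

-210.3 mV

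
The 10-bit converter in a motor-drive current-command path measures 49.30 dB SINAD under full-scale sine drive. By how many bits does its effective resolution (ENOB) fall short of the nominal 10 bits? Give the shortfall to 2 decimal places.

2.10 bits

Effective bits = (49.30 − 1.76)/6.02 = 7.8970.
Shortfall = 10 − 7.8970 = 2.1030 bits.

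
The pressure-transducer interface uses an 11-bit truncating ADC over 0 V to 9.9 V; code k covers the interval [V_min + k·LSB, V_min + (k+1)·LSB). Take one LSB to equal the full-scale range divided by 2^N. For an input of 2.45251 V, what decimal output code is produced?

507

Full-scale range = 9.9 V. LSB = 9.9 V / 2^11 ≈ 4.834 mV.
code = ⌊(V_in − V_min)/LSB⌋ = ⌊(V_in − V_min) × 2^11 / range⌋
     = ⌊(2.45251 − (0)) × 2048 / 9.9⌋ = ⌊2.45251 × 2048/9.9⌋
     = ⌊507.348⌋ = 507.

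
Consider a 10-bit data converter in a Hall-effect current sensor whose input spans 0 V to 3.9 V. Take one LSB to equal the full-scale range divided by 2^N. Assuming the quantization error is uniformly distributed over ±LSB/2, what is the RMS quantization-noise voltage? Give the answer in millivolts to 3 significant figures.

1.10 mV

Range is 3.9 V.
LSB = 3.9 V ÷ 2^10 = 3.9/1024 V = 3.8086 mV.
RMS of a uniform error over width LSB is LSB/√12 = 1.10 mV.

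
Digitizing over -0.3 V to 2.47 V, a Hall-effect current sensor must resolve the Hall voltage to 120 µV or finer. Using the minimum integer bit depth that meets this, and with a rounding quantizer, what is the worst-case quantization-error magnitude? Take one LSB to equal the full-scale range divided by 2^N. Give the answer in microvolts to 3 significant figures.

Full-scale range = 2.47 V − (-0.3 V) = 2.77 V.
2.77 V / 120 µV = 23080. Since 2^14 = 16384 and 2^15 = 32768, N = 15.
Step size = 2.77/32768 V = 84.534 µV.
Max error for round-to-nearest is LSB/2 = 42.3 µV.

42.3 µV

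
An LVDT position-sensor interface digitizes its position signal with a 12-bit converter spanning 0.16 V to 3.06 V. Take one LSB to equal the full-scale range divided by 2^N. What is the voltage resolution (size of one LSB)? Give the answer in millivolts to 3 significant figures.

Span: 3.06 V − (0.16 V) = 2.9 V.
Number of codes = 2^12 = 4096.
LSB = 2.9 V / 2^12 = 0.708 mV.

0.708 mV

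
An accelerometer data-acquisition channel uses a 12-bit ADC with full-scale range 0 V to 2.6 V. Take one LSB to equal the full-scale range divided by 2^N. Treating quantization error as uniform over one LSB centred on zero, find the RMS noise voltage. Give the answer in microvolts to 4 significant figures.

V_FS = 2.6 V.
Step size = 2.6/4096 V = 0.634766 mV.
For a uniform distribution on [−LSB/2, +LSB/2], V_rms = LSB/√12 = 0.634766 mV/3.4641 = 183.2 µV.

183.2 µV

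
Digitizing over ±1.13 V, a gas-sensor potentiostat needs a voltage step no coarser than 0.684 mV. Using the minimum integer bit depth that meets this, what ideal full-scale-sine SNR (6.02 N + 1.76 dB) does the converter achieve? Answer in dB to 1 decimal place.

Full-scale range = 1.13 V − (-1.13 V) = 2.26 V.
Levels needed ≥ 2.26/0.684 mV = 3304. 2^12 = 4096 suffices, so N_min = 12.
6.02(12) + 1.76 = 74.00 dB.

74.0 dB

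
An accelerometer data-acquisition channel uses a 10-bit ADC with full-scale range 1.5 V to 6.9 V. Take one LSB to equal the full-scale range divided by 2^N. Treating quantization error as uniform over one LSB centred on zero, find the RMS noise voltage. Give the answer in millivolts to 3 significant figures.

1.52 mV

Span: 6.9 V − (1.5 V) = 5.4 V.
LSB = 5.4 V ÷ 2^10 = 5.4/1024 V = 5.2734 mV.
V_rms = LSB/√12 = 5.2734 mV / √12 = 1.52 mV.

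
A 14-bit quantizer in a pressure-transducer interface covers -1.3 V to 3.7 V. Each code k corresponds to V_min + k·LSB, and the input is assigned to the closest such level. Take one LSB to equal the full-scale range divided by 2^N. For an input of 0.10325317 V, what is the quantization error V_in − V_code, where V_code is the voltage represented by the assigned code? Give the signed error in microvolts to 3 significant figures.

The full-scale span is 3.7 − (-1.3) = 5 V. LSB = 5 V / 2^14 ≈ 305.2 µV.
(0.10325317 − (-1.3)) / LSB = 1.40325317 × 16384/5 = 4598.1800. Nearest integer: k = 4598.
V_code = V_min + k × range/2^14 = -1.3 + 4598 × 5/16384 = 0.10319824219 V.
V_in − V_code = 0.10325317 − (0.10319824219) = +54.9 µV.

+54.9 µV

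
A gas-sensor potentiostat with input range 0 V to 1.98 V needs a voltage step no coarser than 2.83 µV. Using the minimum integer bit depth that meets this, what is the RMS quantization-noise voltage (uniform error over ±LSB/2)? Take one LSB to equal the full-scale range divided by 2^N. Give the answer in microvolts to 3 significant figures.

0.545 µV

Span = 1.98 V.
Required number of levels: 1.98/2.83 µV = 699650; smallest N with 2^N ≥ that is 20.
Step size = 1.98/1048576 V = 1.8883 µV.
V_rms = LSB/√12 = 0.545 µV.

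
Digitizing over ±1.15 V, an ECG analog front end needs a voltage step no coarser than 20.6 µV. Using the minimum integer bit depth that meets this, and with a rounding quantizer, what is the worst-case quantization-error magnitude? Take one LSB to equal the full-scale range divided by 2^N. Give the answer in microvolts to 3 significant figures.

Span: 1.15 V − (-1.15 V) = 2.3 V.
Levels needed ≥ 2.3/20.6 µV = 111700. 2^17 = 131072 suffices, so N_min = 17.
LSB = 2.3 V ÷ 2^17 = 2.3/131072 V = 17.548 µV.
Max error for round-to-nearest is LSB/2 = 8.77 µV.

8.77 µV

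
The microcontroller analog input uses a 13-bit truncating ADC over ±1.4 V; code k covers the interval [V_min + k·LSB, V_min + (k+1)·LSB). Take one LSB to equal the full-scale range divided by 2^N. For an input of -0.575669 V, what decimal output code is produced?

2411

Span: 1.4 V − (-1.4 V) = 2.8 V. LSB = 2.8 V / 2^13 ≈ 341.8 µV.
code = ⌊(V_in − V_min)/LSB⌋ = ⌊(V_in − V_min) × 2^13 / range⌋
     = ⌊(-0.575669 − (-1.4)) × 8192 / 2.8⌋ = ⌊0.824331 × 8192/2.8⌋
     = ⌊2411.757⌋ = 2411.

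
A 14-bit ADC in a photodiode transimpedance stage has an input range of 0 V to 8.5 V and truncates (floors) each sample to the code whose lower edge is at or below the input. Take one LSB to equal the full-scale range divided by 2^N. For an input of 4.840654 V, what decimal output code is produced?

9330

Range is 8.5 V. LSB = 8.5 V / 2^14 ≈ 0.5188 mV.
V_in − V_min = 4.840654 − (0) = 4.840654 V.
Divide by LSB: 4.840654 × 16384/8.5 = 9330.5030.
Truncating gives code 9330.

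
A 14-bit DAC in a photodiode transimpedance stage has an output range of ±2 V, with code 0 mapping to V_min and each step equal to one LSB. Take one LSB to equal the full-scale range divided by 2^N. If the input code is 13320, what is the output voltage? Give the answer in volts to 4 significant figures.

Span: 2 V − (-2 V) = 4 V. LSB = 4 V / 2^14.
V_out = -2 + 13320 × (4/16384) V
      = -2 + 3.25195 = 1.25195 V.

1.252 V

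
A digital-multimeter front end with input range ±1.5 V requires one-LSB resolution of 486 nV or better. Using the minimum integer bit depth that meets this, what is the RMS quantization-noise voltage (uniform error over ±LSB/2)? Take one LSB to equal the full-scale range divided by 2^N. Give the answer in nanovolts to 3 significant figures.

Span: 1.5 V − (-1.5 V) = 3 V.
3 V / 486 nV = 6.173e6. Since 2^22 = 4194304 and 2^23 = 8388608, N = 23.
Step size = 3/8388608 V = 357.63 nV.
σ_q = LSB/√12 = 357.63 nV/3.4641 = 103 nV.

103 nV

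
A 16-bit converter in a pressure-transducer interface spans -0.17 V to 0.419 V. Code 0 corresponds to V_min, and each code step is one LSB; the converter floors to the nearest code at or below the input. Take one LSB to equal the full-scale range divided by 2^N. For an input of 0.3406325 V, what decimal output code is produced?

Full-scale range = 0.419 V − (-0.17 V) = 0.589 V. LSB = 0.589 V / 2^16 ≈ 8.987 µV.
code = ⌊(V_in − V_min)/LSB⌋ = ⌊(V_in − V_min) × 2^16 / range⌋
     = ⌊(0.3406325 − (-0.17)) × 65536 / 0.589⌋ = ⌊0.5106325 × 65536/0.589⌋
     = ⌊56816.318⌋ = 56816.

56816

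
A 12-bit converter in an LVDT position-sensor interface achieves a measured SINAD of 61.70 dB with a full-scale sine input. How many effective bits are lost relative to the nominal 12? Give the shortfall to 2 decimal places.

Effective bits = (61.70 − 1.76)/6.02 = 9.9568.
Lost resolution: 12 − 9.9568 = 2.0432 bits.

2.04 bits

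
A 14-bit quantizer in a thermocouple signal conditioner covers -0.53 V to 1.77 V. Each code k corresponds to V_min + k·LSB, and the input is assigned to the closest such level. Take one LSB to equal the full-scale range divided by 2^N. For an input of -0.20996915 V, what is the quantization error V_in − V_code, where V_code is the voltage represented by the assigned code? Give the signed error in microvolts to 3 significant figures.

−37.5 µV

The full-scale span is 1.77 − (-0.53) = 2.3 V. LSB = 2.3 V / 2^14 ≈ 140.4 µV.
Position in LSBs: (-0.20996915 − (-0.53)) × 16384/2.3 = 2279.7328; rounding gives k = 2280.
V_code = V_min + k × range/2^14 = -0.53 + 2280 × 2.3/16384 = -0.20993164063 V.
V_in − V_code = -0.20996915 − (-0.20993164063) = −37.5 µV.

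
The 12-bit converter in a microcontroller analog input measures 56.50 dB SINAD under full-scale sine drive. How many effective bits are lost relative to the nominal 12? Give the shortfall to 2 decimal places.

2.91 bits

ENOB = (SINAD − 1.76)/6.02 = (56.50 − 1.76)/6.02 = 9.0930 bits.
Lost resolution: 12 − 9.0930 = 2.9070 bits.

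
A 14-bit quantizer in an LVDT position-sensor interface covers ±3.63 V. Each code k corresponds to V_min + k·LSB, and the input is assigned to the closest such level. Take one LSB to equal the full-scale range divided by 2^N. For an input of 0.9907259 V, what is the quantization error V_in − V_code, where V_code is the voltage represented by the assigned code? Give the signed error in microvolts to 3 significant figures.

Full-scale range = 3.63 V − (-3.63 V) = 7.26 V. LSB = 7.26 V / 2^14 ≈ 443.1 µV.
Position in LSBs: (0.9907259 − (-3.63)) × 16384/7.26 = 10427.8200; rounding gives k = 10428.
V_code = -3.63 + (10428/16384) × 7.26 = 0.99080566406 V.
Error = V_in − V_code = 0.9907259 − (0.99080566406) = −79.8 µV.

−79.8 µV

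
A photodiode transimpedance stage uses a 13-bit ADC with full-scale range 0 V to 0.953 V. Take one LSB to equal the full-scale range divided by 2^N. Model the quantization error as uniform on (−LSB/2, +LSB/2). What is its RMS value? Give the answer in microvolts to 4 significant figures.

Full-scale range = 0.953 V.
One LSB is 0.953 V / 8192 = 116.333 µV.
RMS of a uniform error over width LSB is LSB/√12 = 33.58 µV.

33.58 µV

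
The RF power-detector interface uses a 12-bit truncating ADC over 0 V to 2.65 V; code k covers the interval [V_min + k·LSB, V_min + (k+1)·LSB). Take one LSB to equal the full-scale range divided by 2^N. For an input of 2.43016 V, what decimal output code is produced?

Range is 2.65 V. LSB = 2.65 V / 2^12 ≈ 0.6470 mV.
V_in − V_min = 2.43016 − (0) = 2.43016 V.
Divide by LSB: 2.43016 × 4096/2.65 = 3756.2020.
Truncating gives code 3756.

3756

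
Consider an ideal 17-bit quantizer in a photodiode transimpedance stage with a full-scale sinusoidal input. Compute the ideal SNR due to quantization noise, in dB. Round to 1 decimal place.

SNR = 6.02·17 + 1.76 = 104.10 dB.

104.1 dB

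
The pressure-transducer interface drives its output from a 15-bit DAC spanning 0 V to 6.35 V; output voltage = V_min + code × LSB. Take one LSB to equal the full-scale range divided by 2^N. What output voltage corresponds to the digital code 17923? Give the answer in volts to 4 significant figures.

V_FS = 6.35 V. LSB = 6.35 V / 2^15.
V_out = 0 + 17923 × (6.35/32768) V
      = 0 V + 3.47324 V = 3.47324 V.

3.473 V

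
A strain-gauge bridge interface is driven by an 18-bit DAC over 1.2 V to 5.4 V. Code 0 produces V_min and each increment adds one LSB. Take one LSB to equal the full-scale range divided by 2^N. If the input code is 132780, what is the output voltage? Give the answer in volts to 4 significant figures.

3.327 V

Range = 5.4 − (1.2) = 4.2 V. LSB = 4.2 V / 2^18.
V_out = 1.2 + 132780 × (4.2/262144) V
      = 1.2 + 2.12737 = 3.32737 V.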